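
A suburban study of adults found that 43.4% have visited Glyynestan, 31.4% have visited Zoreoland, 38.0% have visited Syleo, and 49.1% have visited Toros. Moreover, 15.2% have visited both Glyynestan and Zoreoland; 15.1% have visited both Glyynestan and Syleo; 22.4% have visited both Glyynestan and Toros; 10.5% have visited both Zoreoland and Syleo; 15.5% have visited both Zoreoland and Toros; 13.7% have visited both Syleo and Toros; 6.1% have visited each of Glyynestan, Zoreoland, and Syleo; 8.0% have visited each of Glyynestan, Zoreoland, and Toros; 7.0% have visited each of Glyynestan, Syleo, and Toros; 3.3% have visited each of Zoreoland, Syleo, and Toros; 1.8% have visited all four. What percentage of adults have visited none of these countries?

Inclusion–exclusion gives
P(at least one) = 43.4 + 31.4 + 38.0 + 49.1 − 15.2 − 15.1 − 22.4 − 10.5 − 15.5 − 13.7 + 6.1 + 8.0 + 7.0 + 3.3 − 1.8 = 92.1%
P(none) = 100% − 92.1% = 7.9%

7.9%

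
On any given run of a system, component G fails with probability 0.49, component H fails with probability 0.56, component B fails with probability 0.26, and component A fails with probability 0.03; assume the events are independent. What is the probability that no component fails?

P(none) = (1 − 0.49) × (1 − 0.56) × (1 − 0.26) × (1 − 0.03) = 0.51 × 0.44 × 0.74 × 0.97 = 0.16107432

0.16107432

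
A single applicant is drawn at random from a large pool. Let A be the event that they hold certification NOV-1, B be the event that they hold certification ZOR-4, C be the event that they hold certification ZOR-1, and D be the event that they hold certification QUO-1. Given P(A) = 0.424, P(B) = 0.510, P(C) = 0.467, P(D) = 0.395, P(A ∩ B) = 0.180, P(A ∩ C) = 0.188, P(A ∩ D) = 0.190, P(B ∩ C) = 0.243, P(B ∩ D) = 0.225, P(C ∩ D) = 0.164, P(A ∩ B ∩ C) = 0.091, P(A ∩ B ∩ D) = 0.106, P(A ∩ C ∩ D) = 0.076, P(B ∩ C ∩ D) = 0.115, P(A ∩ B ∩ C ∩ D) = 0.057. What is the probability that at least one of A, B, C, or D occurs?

0.937

By inclusion–exclusion:
P(A ∪ B ∪ C ∪ D) = 0.424 + 0.510 + 0.467 + 0.395 − 0.180 − 0.188 − 0.190 − 0.243 − 0.225 − 0.164 + 0.091 + 0.106 + 0.076 + 0.115 − 0.057 = 0.937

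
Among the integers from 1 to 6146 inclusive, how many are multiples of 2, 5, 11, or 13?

By inclusion-exclusion,
3073 + 1229 + 558 + 472 − 614 − 279 − 236 − 111 − 94 − 42 + 55 + 47 + 21 + 8 − 4 = 4083

4083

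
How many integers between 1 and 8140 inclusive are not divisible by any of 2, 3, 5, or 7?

floor(8140/2) + floor(8140/3) + floor(8140/5) + floor(8140/7) − floor(8140/6) − floor(8140/10) − floor(8140/14) − floor(8140/15) − floor(8140/21) − floor(8140/35) + floor(8140/30) + floor(8140/42) + floor(8140/70) + floor(8140/105) − floor(8140/210) = 4070 + 2713 + 1628 + 1162 − 1356 − 814 − 581 − 542 − 387 − 232 + 271 + 193 + 116 + 77 − 38 = 6280
8140 − 6280 = 1860

1860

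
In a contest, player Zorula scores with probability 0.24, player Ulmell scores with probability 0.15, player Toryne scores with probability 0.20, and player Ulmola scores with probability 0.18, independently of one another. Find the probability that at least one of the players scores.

0.576224

Since the events are independent, P(none) is the product of the individual non-occurrence probabilities.
P(none) = (1 − 0.24) × (1 − 0.15) × (1 − 0.20) × (1 − 0.18) = 0.76 × 0.85 × 0.80 × 0.82 = 0.423776
P(at least one) = 1 − 0.423776 = 0.576224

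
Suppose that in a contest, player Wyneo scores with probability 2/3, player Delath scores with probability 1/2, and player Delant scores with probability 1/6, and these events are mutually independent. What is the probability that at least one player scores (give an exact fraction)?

31/36

P(none) = (1 − 2/3) × (1 − 1/2) × (1 − 1/6) = 1/3 × 1/2 × 5/6 = 5/36
P(at least one) = 1 − 5/36 = 31/36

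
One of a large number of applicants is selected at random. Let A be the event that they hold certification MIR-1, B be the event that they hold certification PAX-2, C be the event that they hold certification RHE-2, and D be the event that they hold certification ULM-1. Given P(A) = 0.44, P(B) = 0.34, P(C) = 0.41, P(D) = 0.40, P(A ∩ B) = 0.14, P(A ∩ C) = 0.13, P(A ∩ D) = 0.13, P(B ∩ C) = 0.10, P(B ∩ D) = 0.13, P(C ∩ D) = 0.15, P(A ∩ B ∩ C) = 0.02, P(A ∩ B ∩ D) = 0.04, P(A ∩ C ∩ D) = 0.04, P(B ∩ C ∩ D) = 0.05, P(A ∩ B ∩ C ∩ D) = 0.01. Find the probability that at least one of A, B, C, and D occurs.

0.95

By inclusion–exclusion:
P(A ∪ B ∪ C ∪ D) = 0.44 + 0.34 + 0.41 + 0.40 − 0.14 − 0.13 − 0.13 − 0.10 − 0.13 − 0.15 + 0.02 + 0.04 + 0.04 + 0.05 − 0.01 = 0.95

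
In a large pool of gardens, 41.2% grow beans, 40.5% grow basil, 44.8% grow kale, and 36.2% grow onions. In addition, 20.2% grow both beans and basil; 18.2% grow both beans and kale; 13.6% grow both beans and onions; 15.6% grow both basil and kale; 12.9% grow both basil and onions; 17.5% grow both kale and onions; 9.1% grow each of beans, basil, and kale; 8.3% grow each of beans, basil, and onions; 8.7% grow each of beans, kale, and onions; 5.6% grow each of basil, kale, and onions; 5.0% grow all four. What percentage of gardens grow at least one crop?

P(≥1) = 41.2 + 40.5 + 44.8 + 36.2 − 20.2 − 18.2 − 13.6 − 15.6 − 12.9 − 17.5 + 9.1 + 8.3 + 8.7 + 5.6 − 5.0 = 91.4%

91.4%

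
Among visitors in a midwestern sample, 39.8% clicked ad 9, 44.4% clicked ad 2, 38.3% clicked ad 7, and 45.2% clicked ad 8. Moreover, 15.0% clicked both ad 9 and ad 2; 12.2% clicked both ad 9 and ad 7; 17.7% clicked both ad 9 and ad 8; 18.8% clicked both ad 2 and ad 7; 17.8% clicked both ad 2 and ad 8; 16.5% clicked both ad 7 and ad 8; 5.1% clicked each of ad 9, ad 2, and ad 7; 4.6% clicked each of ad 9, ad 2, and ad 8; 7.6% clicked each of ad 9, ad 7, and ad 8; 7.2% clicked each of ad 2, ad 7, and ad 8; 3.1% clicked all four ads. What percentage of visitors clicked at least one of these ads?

91.1%

P(at least one) = 39.8 + 44.4 + 38.3 + 45.2 − 15.0 − 12.2 − 17.7 − 18.8 − 17.8 − 16.5 + 5.1 + 4.6 + 7.6 + 7.2 − 3.1 = 91.1%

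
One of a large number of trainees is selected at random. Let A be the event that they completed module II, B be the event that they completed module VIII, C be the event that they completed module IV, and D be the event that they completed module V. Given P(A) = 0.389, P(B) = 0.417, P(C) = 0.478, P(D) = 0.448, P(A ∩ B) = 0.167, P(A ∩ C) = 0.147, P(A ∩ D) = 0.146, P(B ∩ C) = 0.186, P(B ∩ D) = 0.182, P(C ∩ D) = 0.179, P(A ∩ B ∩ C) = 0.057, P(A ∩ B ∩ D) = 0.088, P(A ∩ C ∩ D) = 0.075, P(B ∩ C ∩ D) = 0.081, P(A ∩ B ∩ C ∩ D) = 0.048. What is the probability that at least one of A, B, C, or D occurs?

P(A ∪ B ∪ C ∪ D) = 0.389 + 0.417 + 0.478 + 0.448 − 0.167 − 0.147 − 0.146 − 0.186 − 0.182 − 0.179 + 0.057 + 0.088 + 0.075 + 0.081 − 0.048 = 0.978

0.978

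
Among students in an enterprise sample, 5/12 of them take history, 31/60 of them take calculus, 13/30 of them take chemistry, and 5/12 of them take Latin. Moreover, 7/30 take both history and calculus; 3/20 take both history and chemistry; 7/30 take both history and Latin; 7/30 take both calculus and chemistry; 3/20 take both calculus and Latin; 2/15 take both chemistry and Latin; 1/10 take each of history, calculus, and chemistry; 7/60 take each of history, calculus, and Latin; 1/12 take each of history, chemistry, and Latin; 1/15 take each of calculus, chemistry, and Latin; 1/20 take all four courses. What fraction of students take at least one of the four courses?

By inclusion–exclusion:
P(≥1) = 5/12 + 31/60 + 13/30 + 5/12 − 7/30 − 3/20 − 7/30 − 7/30 − 3/20 − 2/15 + 1/10 + 7/60 + 1/12 + 1/15 − 1/20 = 29/30

29/30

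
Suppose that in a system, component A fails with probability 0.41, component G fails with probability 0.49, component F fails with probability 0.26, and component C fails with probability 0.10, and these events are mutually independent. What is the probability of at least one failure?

P(none) = (1 − 0.41) × (1 − 0.49) × (1 − 0.26) × (1 − 0.10) = 0.59 × 0.51 × 0.74 × 0.90 = 0.2003994
P(at least one) = 1 − 0.2003994 = 0.7996006

0.7996006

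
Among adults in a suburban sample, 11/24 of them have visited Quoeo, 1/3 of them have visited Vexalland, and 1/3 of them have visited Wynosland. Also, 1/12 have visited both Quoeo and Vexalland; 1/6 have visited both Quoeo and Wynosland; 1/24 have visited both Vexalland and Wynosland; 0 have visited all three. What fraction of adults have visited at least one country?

5/6

By inclusion–exclusion:
P(≥1) = 11/24 + 1/3 + 1/3 − 1/12 − 1/6 − 1/24 + 0 = 5/6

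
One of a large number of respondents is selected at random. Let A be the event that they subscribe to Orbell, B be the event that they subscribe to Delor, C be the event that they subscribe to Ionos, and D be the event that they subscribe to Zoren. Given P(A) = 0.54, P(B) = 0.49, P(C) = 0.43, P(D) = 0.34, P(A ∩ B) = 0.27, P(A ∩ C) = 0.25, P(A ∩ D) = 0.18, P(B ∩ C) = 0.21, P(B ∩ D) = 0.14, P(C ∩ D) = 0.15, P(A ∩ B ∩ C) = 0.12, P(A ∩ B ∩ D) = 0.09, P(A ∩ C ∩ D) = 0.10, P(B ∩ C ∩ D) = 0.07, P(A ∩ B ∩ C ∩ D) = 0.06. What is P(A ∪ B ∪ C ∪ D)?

0.92

P(A ∪ B ∪ C ∪ D) = 0.54 + 0.49 + 0.43 + 0.34 − 0.27 − 0.25 − 0.18 − 0.21 − 0.14 − 0.15 + 0.12 + 0.09 + 0.10 + 0.07 − 0.06 = 0.92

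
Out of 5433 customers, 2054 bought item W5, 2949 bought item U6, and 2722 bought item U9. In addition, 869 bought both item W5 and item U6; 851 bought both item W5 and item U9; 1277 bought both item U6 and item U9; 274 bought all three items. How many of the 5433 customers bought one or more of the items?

5002

N(≥1) = 2054 + 2949 + 2722 − 869 − 851 − 1277 + 274 = 5002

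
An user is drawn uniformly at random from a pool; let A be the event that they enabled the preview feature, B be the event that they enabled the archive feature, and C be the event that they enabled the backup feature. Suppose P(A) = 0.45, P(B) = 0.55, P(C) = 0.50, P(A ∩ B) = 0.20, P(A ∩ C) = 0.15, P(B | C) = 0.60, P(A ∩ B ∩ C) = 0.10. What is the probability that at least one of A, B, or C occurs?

P(B ∩ C) = P(C)·P(B|C) = 0.50 × 0.60 = 0.30
By inclusion–exclusion:
P(A ∪ B ∪ C) = 0.45 + 0.55 + 0.50 − 0.20 − 0.15 − 0.30 + 0.10 = 0.95

0.95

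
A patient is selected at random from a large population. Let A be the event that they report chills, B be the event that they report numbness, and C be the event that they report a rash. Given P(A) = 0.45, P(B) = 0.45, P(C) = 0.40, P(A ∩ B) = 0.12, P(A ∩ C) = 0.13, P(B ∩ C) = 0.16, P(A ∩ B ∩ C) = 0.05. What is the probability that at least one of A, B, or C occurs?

0.94

Inclusion–exclusion gives
P(A ∪ B ∪ C) = 0.45 + 0.45 + 0.40 − 0.12 − 0.13 − 0.16 + 0.05 = 0.94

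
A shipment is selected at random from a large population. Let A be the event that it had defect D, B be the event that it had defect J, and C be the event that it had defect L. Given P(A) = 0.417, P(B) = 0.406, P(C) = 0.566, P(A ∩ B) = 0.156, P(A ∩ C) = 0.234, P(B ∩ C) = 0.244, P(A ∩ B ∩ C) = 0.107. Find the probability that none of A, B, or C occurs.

0.138

Using inclusion–exclusion:
P(A ∪ B ∪ C) = 0.417 + 0.406 + 0.566 − 0.156 − 0.234 − 0.244 + 0.107 = 0.862
P(none) = 1 − 0.862 = 0.138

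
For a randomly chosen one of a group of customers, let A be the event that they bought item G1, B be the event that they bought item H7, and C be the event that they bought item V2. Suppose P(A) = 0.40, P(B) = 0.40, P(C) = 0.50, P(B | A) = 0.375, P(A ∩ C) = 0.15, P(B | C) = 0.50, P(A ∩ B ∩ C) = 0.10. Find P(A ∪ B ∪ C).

0.85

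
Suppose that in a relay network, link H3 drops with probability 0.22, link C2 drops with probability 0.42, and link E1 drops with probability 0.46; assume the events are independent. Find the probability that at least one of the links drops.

P(none) = (1 − 0.22) × (1 − 0.42) × (1 − 0.46) = 0.78 × 0.58 × 0.54 = 0.244296
P(at least one) = 1 − 0.244296 = 0.755704

0.755704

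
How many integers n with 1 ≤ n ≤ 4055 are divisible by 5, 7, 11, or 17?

1677

Inclusion–exclusion gives
⌊4055/5⌋ + ⌊4055/7⌋ + ⌊4055/11⌋ + ⌊4055/17⌋ − ⌊4055/35⌋ − ⌊4055/55⌋ − ⌊4055/85⌋ − ⌊4055/77⌋ − ⌊4055/119⌋ − ⌊4055/187⌋ + ⌊4055/385⌋ + ⌊4055/595⌋ + ⌊4055/935⌋ + ⌊4055/1309⌋ − ⌊4055/6545⌋ = 811 + 579 + 368 + 238 − 115 − 73 − 47 − 52 − 34 − 21 + 10 + 6 + 4 + 3 − 0 = 1677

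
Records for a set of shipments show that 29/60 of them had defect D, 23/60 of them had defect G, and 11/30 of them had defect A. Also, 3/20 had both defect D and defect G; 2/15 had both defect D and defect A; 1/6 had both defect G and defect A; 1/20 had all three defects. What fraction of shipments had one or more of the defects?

Using inclusion–exclusion:
P(≥1) = 29/60 + 23/60 + 11/30 − 3/20 − 2/15 − 1/6 + 1/20 = 5/6

5/6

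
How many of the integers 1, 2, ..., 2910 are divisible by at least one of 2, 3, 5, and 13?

2194

1455 + 970 + 582 + 223 − 485 − 291 − 111 − 194 − 74 − 44 + 97 + 37 + 22 + 14 − 7 = 2194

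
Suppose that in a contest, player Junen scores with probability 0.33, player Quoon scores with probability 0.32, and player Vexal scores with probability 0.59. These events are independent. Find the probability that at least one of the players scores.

0.813204

Since the events are independent, P(none) is the product of the individual non-occurrence probabilities.
P(none) = (1 − 0.33) × (1 − 0.32) × (1 − 0.59) = 0.67 × 0.68 × 0.41 = 0.186796
P(at least one) = 1 − 0.186796 = 0.813204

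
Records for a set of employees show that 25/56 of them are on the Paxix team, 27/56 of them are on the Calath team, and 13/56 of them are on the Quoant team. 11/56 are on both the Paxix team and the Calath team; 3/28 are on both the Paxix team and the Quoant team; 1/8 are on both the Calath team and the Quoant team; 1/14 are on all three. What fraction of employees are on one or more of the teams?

45/56

P(≥1) = 25/56 + 27/56 + 13/56 − 11/56 − 3/28 − 1/8 + 1/14 = 45/56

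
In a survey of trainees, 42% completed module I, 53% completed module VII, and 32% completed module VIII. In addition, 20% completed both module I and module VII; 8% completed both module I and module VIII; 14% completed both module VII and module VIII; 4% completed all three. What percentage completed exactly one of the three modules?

55%

P(exactly one) = 42 + 53 + 32 − 2·20 − 2·8 − 2·14 + 3·4 = 55%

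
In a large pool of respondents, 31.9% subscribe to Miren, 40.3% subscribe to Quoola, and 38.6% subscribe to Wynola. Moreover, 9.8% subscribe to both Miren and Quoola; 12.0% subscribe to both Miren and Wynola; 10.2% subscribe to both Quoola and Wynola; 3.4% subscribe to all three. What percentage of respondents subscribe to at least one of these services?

82.2%

P(≥1) = 31.9 + 40.3 + 38.6 − 9.8 − 12.0 − 10.2 + 3.4 = 82.2%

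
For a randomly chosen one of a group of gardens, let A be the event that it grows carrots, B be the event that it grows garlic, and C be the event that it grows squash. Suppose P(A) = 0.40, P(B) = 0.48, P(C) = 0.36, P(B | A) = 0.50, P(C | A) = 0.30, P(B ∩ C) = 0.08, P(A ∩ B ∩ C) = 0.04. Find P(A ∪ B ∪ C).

0.88

P(A ∩ B) = P(A)·P(B|A) = 0.40 × 0.50 = 0.20
P(A ∩ C) = P(A)·P(C|A) = 0.40 × 0.30 = 0.12
P(A ∪ B ∪ C) = 0.40 + 0.48 + 0.36 − 0.20 − 0.12 − 0.08 + 0.04 = 0.88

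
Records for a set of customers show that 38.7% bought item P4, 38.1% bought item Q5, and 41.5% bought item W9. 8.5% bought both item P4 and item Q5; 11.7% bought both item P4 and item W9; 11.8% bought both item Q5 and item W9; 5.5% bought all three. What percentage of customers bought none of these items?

8.2%

Apply inclusion-exclusion:
P(≥1) = 38.7 + 38.1 + 41.5 − 8.5 − 11.7 − 11.8 + 5.5 = 91.8%
P(none) = 100% − 91.8% = 8.2%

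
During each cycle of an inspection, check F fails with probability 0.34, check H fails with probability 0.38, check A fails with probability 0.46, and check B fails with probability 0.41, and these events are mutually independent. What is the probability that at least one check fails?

P(none) = (1 − 0.34) × (1 − 0.38) × (1 − 0.46) × (1 − 0.41) = 0.66 × 0.62 × 0.54 × 0.59 = 0.13037112
P(at least one) = 1 − 0.13037112 = 0.86962888

0.86962888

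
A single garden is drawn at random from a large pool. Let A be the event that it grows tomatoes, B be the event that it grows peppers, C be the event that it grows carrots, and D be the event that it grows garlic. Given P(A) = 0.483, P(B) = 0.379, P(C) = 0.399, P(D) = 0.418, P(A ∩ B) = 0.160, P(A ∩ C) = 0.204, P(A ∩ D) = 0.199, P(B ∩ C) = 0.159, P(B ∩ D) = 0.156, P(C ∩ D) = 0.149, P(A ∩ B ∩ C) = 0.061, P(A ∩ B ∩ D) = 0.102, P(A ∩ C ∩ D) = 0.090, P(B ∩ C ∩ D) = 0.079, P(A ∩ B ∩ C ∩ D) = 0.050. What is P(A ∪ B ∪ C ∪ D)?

0.934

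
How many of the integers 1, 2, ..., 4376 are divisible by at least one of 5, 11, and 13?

875 + 397 + 336 − 79 − 67 − 30 + 6 = 1438

1438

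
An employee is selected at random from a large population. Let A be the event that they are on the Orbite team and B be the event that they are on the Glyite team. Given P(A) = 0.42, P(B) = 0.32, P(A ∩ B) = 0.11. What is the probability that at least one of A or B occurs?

P(A ∪ B) = 0.42 + 0.32 − 0.11 = 0.63

0.63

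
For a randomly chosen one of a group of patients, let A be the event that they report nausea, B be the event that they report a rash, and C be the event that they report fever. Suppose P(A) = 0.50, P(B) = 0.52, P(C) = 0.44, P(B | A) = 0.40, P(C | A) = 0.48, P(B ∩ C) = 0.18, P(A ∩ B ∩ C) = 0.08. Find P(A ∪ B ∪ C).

0.92

P(A ∩ B) = P(A)·P(B|A) = 0.50 × 0.40 = 0.20
P(A ∩ C) = P(A)·P(C|A) = 0.50 × 0.48 = 0.24
Inclusion–exclusion gives
P(A ∪ B ∪ C) = 0.50 + 0.52 + 0.44 − 0.20 − 0.24 − 0.18 + 0.08 = 0.92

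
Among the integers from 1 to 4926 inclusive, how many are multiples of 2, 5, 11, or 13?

By inclusion–exclusion:
⌊4926/2⌋ + ⌊4926/5⌋ + ⌊4926/11⌋ + ⌊4926/13⌋ − ⌊4926/10⌋ − ⌊4926/22⌋ − ⌊4926/26⌋ − ⌊4926/55⌋ − ⌊4926/65⌋ − ⌊4926/143⌋ + ⌊4926/110⌋ + ⌊4926/130⌋ + ⌊4926/286⌋ + ⌊4926/715⌋ − ⌊4926/1430⌋ = 2463 + 985 + 447 + 378 − 492 − 223 − 189 − 89 − 75 − 34 + 44 + 37 + 17 + 6 − 3 = 3272

3272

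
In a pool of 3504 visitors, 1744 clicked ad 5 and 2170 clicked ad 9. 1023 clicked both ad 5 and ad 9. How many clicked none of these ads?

613

|at least one| = 1744 + 2170 − 1023 = 2891
None: 3504 − 2891 = 613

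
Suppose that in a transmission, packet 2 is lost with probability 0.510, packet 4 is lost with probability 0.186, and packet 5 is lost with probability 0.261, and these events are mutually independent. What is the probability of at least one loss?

0.70524246

Independence gives P(none) = ∏(1 − pᵢ).
P(none) = (1 − 0.510) × (1 − 0.186) × (1 − 0.261) = 0.490 × 0.814 × 0.739 = 0.29475754
P(at least one) = 1 − 0.29475754 = 0.70524246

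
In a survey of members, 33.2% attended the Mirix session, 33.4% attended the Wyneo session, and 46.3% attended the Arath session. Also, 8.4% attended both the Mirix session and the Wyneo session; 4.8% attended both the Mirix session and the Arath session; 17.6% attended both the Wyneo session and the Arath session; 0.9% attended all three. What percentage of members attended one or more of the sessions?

Inclusion–exclusion gives
P(at least one) = 33.2 + 33.4 + 46.3 − 8.4 − 4.8 − 17.6 + 0.9 = 83.0%

83.0%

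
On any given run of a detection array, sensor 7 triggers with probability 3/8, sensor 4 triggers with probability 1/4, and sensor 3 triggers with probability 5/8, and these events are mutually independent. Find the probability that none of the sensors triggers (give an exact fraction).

45/256

P(none) = (1 − 3/8) × (1 − 1/4) × (1 − 5/8) = 5/8 × 3/4 × 3/8 = 45/256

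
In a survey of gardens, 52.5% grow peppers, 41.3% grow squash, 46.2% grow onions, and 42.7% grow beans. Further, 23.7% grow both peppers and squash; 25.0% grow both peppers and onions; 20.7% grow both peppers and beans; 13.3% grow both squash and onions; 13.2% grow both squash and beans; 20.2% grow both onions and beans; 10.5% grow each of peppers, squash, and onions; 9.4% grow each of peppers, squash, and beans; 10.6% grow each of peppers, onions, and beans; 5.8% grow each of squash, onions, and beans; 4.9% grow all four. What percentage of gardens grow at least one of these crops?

P(≥1) = 52.5 + 41.3 + 46.2 + 42.7 − 23.7 − 25.0 − 20.7 − 13.3 − 13.2 − 20.2 + 10.5 + 9.4 + 10.6 + 5.8 − 4.9 = 98.0%

98.0%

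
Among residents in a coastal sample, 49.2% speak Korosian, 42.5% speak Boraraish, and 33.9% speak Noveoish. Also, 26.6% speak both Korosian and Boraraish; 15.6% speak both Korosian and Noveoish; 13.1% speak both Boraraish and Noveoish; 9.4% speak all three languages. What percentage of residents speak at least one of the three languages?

79.7%

P(≥1) = 49.2 + 42.5 + 33.9 − 26.6 − 15.6 − 13.1 + 9.4 = 79.7%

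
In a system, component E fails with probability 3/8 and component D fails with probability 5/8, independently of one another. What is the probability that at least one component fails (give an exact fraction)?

P(none) = (1 − 3/8) × (1 − 5/8) = 5/8 × 3/8 = 15/64
P(at least one) = 1 − 15/64 = 49/64

49/64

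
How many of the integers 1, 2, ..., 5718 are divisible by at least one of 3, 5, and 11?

2945

By inclusion–exclusion:
floor(5718/3) + floor(5718/5) + floor(5718/11) − floor(5718/15) − floor(5718/33) − floor(5718/55) + floor(5718/165) = 1906 + 1143 + 519 − 381 − 173 − 103 + 34 = 2945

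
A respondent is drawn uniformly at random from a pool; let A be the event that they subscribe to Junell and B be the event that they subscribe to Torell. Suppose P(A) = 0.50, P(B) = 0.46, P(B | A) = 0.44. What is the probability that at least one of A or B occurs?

P(A ∩ B) = P(A)·P(B|A) = 0.50 × 0.44 = 0.22
Inclusion–exclusion gives
P(A ∪ B) = 0.50 + 0.46 − 0.22 = 0.74

0.74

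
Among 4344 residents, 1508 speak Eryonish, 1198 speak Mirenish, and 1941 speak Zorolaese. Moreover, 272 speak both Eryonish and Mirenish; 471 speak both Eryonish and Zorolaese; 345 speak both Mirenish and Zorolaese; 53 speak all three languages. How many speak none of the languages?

Using inclusion–exclusion:
N(≥1) = 1508 + 1198 + 1941 − 272 − 471 − 345 + 53 = 3612
None: 4344 − 3612 = 732

732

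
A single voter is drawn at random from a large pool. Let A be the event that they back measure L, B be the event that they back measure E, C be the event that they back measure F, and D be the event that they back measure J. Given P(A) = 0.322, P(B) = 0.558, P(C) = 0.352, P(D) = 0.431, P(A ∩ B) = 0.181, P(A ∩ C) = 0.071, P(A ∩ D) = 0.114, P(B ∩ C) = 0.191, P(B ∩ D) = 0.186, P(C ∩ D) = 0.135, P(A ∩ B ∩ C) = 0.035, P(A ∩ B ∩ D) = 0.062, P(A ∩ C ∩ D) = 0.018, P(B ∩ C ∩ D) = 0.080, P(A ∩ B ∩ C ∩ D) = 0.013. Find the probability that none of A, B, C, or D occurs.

0.033

Apply inclusion-exclusion:
P(A ∪ B ∪ C ∪ D) = 0.322 + 0.558 + 0.352 + 0.431 − 0.181 − 0.071 − 0.114 − 0.191 − 0.186 − 0.135 + 0.035 + 0.062 + 0.018 + 0.080 − 0.013 = 0.967
P(none) = 1 − 0.967 = 0.033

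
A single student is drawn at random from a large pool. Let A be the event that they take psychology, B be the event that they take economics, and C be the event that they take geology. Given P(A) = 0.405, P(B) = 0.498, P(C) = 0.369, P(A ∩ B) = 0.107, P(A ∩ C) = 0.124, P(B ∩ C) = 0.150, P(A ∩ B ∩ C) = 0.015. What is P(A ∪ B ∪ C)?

P(A ∪ B ∪ C) = 0.405 + 0.498 + 0.369 − 0.107 − 0.124 − 0.150 + 0.015 = 0.906

0.906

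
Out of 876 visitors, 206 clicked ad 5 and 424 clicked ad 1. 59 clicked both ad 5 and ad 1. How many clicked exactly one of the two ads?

By inclusion–exclusion (exactly-one form):
|exactly one| = 206 + 424 − 2·59 = 512

512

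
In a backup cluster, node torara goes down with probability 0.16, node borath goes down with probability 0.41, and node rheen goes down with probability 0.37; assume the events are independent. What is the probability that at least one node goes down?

P(none) = (1 − 0.16) × (1 − 0.41) × (1 − 0.37) = 0.84 × 0.59 × 0.63 = 0.312228
P(at least one) = 1 − 0.312228 = 0.687772

0.687772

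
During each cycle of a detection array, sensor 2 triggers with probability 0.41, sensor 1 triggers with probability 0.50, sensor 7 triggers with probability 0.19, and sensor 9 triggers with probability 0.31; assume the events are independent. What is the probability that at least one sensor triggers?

Independence gives P(none) = ∏(1 − pᵢ).
P(none) = (1 − 0.41) × (1 − 0.50) × (1 − 0.19) × (1 − 0.31) = 0.59 × 0.50 × 0.81 × 0.69 = 0.1648755
P(at least one) = 1 − 0.1648755 = 0.8351245

0.8351245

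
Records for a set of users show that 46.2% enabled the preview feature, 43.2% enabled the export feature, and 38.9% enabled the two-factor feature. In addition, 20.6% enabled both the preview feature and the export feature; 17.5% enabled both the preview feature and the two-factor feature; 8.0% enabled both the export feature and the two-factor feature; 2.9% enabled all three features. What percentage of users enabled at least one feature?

Apply inclusion-exclusion:
P(≥1) = 46.2 + 43.2 + 38.9 − 20.6 − 17.5 − 8.0 + 2.9 = 85.1%

85.1%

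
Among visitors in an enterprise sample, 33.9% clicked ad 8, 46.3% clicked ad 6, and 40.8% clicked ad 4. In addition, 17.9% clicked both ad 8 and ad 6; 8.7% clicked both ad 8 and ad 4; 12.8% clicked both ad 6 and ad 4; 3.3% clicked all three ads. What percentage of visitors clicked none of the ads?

P(union) = 33.9 + 46.3 + 40.8 − 17.9 − 8.7 − 12.8 + 3.3 = 84.9%
P(none) = 100% − 84.9% = 15.1%

15.1%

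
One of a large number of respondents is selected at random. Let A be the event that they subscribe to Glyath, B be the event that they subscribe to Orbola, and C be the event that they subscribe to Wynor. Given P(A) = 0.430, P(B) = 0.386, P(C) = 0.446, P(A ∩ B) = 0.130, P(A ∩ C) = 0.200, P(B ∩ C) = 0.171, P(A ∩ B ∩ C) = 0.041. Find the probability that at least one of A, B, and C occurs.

Apply inclusion-exclusion:
P(A ∪ B ∪ C) = 0.430 + 0.386 + 0.446 − 0.130 − 0.200 − 0.171 + 0.041 = 0.802

0.802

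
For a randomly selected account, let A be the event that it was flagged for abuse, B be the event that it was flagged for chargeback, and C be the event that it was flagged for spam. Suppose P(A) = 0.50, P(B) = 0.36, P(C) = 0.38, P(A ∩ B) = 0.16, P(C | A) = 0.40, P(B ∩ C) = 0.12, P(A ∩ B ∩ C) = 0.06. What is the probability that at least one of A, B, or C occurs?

0.82

P(A ∩ C) = P(A)·P(C|A) = 0.50 × 0.40 = 0.20
P(A ∪ B ∪ C) = 0.50 + 0.36 + 0.38 − 0.16 − 0.20 − 0.12 + 0.06 = 0.82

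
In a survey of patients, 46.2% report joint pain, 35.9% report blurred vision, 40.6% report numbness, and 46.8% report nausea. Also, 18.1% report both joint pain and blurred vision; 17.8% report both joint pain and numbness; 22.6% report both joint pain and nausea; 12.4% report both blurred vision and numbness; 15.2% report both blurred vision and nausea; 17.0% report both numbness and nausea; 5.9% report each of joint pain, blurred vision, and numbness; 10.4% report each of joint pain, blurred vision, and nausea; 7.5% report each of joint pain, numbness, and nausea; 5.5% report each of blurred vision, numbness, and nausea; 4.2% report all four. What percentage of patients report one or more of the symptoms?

Inclusion–exclusion gives
P(at least one) = 46.2 + 35.9 + 40.6 + 46.8 − 18.1 − 17.8 − 22.6 − 12.4 − 15.2 − 17.0 + 5.9 + 10.4 + 7.5 + 5.5 − 4.2 = 91.5%

91.5%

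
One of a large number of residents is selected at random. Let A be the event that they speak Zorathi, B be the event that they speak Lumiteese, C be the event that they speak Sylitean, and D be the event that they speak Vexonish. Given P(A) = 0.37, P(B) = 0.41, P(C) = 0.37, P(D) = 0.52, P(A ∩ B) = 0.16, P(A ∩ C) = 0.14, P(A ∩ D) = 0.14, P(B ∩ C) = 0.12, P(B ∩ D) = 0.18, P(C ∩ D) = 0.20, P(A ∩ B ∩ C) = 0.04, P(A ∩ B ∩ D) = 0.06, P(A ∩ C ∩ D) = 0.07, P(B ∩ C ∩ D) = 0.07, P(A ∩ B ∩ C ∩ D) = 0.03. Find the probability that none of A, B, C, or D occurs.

P(A ∪ B ∪ C ∪ D) = 0.37 + 0.41 + 0.37 + 0.52 − 0.16 − 0.14 − 0.14 − 0.12 − 0.18 − 0.20 + 0.04 + 0.06 + 0.07 + 0.07 − 0.03 = 0.94
P(none) = 1 − 0.94 = 0.06

0.06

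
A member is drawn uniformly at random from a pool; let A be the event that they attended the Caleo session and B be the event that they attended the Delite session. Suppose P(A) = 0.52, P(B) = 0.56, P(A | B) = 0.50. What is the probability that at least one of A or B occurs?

P(A ∩ B) = P(B)·P(A|B) = 0.56 × 0.50 = 0.28
Using inclusion–exclusion:
P(A ∪ B) = 0.52 + 0.56 − 0.28 = 0.80

0.80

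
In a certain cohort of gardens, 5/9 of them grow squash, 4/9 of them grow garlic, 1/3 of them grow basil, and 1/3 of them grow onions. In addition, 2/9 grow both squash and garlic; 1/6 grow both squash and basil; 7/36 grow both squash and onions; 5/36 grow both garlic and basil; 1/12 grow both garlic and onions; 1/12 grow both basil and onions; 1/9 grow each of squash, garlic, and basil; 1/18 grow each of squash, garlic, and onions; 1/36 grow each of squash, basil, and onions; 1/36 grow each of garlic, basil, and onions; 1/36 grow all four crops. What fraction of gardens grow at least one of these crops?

P(≥1) = 5/9 + 4/9 + 1/3 + 1/3 − 2/9 − 1/6 − 7/36 − 5/36 − 1/12 − 1/12 + 1/9 + 1/18 + 1/36 + 1/36 − 1/36 = 35/36

35/36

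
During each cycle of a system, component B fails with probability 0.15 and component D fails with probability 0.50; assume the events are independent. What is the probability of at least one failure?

Since the events are independent, P(none) is the product of the individual non-occurrence probabilities.
P(none) = (1 − 0.15) × (1 − 0.50) = 0.85 × 0.50 = 0.425
P(at least one) = 1 − 0.425 = 0.575

0.575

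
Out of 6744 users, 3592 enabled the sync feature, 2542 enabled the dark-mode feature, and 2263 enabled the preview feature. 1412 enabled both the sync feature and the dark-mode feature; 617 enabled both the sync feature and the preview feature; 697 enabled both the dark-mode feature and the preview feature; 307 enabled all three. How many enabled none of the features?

766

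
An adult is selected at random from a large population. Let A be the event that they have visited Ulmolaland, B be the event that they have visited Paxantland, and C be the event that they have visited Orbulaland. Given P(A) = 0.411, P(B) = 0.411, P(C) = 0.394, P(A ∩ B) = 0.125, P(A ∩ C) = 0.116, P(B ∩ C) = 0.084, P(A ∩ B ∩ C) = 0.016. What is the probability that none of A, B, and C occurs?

Using inclusion–exclusion:
P(A ∪ B ∪ C) = 0.411 + 0.411 + 0.394 − 0.125 − 0.116 − 0.084 + 0.016 = 0.907
P(none) = 1 − 0.907 = 0.093

0.093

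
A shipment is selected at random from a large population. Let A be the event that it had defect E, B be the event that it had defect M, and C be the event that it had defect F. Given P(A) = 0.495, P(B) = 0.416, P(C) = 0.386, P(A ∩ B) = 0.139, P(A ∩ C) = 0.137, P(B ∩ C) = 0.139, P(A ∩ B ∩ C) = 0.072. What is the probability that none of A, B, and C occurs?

0.046

By inclusion-exclusion,
P(A ∪ B ∪ C) = 0.495 + 0.416 + 0.386 − 0.139 − 0.137 − 0.139 + 0.072 = 0.954
P(none) = 1 − 0.954 = 0.046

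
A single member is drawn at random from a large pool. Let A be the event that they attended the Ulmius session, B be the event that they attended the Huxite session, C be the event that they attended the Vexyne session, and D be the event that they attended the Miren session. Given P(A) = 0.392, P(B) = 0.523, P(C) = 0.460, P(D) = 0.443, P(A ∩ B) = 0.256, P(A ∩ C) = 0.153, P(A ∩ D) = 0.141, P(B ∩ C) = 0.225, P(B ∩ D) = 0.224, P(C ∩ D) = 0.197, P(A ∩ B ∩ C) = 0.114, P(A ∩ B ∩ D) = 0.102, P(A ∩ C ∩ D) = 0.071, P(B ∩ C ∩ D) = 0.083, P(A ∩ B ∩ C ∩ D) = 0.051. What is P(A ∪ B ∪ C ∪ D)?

Inclusion–exclusion gives
P(A ∪ B ∪ C ∪ D) = 0.392 + 0.523 + 0.460 + 0.443 − 0.256 − 0.153 − 0.141 − 0.225 − 0.224 − 0.197 + 0.114 + 0.102 + 0.071 + 0.083 − 0.051 = 0.941

0.941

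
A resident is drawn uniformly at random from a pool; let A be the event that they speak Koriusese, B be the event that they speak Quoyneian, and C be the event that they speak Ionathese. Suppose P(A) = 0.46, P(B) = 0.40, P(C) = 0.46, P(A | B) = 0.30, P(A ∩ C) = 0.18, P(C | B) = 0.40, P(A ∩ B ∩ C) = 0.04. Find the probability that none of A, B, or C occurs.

0.10

P(A ∩ B) = P(B)·P(A|B) = 0.40 × 0.30 = 0.12
P(B ∩ C) = P(B)·P(C|B) = 0.40 × 0.40 = 0.16
Inclusion–exclusion gives
P(A ∪ B ∪ C) = 0.46 + 0.40 + 0.46 − 0.12 − 0.18 − 0.16 + 0.04 = 0.90
P(none) = 1 − 0.90 = 0.10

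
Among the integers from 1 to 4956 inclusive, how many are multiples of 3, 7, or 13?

2342

floor(4956/3) + floor(4956/7) + floor(4956/13) − floor(4956/21) − floor(4956/39) − floor(4956/91) + floor(4956/273) = 1652 + 708 + 381 − 236 − 127 − 54 + 18 = 2342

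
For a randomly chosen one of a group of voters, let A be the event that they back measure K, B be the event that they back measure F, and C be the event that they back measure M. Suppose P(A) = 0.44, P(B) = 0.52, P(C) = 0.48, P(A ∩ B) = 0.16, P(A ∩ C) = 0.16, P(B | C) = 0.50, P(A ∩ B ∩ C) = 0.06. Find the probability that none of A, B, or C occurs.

0.06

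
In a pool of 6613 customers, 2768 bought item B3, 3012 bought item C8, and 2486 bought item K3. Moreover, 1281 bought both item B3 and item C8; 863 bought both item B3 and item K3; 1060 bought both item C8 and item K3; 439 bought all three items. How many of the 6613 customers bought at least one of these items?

5501

By inclusion-exclusion,
|union| = 2768 + 3012 + 2486 − 1281 − 863 − 1060 + 439 = 5501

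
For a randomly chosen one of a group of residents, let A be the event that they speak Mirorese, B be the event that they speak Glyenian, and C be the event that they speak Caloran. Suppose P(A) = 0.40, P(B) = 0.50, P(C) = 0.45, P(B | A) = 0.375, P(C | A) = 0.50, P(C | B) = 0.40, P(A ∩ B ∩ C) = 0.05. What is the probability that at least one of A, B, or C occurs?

P(A ∩ B) = P(A)·P(B|A) = 0.40 × 0.375 = 0.15
P(A ∩ C) = P(A)·P(C|A) = 0.40 × 0.50 = 0.20
P(B ∩ C) = P(B)·P(C|B) = 0.50 × 0.40 = 0.20
Inclusion–exclusion gives
P(A ∪ B ∪ C) = 0.40 + 0.50 + 0.45 − 0.15 − 0.20 − 0.20 + 0.05 = 0.85

0.85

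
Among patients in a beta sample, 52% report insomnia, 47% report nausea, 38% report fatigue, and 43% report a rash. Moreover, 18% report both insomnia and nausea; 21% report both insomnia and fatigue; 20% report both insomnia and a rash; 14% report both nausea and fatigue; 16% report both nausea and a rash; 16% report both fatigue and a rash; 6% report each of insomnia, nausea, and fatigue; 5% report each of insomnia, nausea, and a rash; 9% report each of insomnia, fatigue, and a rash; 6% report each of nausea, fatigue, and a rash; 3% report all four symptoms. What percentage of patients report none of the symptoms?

2%

P(≥1) = 52 + 47 + 38 + 43 − 18 − 21 − 20 − 14 − 16 − 16 + 6 + 5 + 9 + 6 − 3 = 98%
P(none) = 100% − 98% = 2%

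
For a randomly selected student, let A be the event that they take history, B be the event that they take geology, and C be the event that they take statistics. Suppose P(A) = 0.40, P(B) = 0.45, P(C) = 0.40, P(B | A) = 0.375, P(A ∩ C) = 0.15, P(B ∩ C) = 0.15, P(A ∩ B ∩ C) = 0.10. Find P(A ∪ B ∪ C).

P(A ∩ B) = P(A)·P(B|A) = 0.40 × 0.375 = 0.15
P(A ∪ B ∪ C) = 0.40 + 0.45 + 0.40 − 0.15 − 0.15 − 0.15 + 0.10 = 0.90

0.90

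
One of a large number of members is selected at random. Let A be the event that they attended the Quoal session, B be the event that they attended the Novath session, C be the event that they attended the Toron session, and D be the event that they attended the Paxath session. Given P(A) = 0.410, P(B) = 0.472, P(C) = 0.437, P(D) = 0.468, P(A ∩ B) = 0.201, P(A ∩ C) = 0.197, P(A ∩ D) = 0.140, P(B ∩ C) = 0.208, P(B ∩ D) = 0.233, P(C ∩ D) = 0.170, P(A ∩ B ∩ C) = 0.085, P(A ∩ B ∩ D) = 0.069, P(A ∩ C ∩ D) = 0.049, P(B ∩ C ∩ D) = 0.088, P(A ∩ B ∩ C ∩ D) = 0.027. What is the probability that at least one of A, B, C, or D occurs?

0.902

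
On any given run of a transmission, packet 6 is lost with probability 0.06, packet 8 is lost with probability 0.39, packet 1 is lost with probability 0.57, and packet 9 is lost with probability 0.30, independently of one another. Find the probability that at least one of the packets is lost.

0.8274066

P(none) = (1 − 0.06) × (1 − 0.39) × (1 − 0.57) × (1 − 0.30) = 0.94 × 0.61 × 0.43 × 0.70 = 0.1725934
P(at least one) = 1 − 0.1725934 = 0.8274066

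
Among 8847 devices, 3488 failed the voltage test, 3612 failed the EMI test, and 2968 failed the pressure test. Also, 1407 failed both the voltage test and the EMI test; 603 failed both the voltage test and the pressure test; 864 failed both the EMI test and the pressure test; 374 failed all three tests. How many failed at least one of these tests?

7568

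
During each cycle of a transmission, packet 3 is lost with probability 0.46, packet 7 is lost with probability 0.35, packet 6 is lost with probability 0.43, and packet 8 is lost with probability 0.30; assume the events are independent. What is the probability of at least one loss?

P(none) = (1 − 0.46) × (1 − 0.35) × (1 − 0.43) × (1 − 0.30) = 0.54 × 0.65 × 0.57 × 0.70 = 0.140049
P(at least one) = 1 − 0.140049 = 0.859951

0.859951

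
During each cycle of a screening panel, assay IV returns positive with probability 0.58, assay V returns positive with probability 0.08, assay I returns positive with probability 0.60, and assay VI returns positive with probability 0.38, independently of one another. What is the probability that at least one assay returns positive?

0.9041728

Independence gives P(none) = ∏(1 − pᵢ).
P(none) = (1 − 0.58) × (1 − 0.08) × (1 − 0.60) × (1 − 0.38) = 0.42 × 0.92 × 0.40 × 0.62 = 0.0958272
P(at least one) = 1 − 0.0958272 = 0.9041728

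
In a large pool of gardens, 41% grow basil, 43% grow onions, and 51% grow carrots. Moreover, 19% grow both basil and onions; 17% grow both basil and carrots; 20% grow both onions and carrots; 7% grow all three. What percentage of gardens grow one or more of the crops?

Inclusion–exclusion gives
P(at least one) = 41 + 43 + 51 − 19 − 17 − 20 + 7 = 86%

86%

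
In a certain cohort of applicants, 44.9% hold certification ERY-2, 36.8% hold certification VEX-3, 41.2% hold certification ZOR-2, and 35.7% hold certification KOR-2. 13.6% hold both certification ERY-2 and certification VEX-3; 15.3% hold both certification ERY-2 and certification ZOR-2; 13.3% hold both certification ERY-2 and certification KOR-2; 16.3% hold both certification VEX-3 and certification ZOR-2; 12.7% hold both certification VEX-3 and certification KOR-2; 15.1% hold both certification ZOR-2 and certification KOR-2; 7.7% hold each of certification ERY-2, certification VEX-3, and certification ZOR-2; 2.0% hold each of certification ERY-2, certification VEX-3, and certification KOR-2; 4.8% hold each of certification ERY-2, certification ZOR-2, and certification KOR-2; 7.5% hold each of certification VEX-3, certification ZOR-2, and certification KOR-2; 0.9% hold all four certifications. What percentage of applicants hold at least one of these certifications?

Using inclusion–exclusion:
P(union) = 44.9 + 36.8 + 41.2 + 35.7 − 13.6 − 15.3 − 13.3 − 16.3 − 12.7 − 15.1 + 7.7 + 2.0 + 4.8 + 7.5 − 0.9 = 93.4%

93.4%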